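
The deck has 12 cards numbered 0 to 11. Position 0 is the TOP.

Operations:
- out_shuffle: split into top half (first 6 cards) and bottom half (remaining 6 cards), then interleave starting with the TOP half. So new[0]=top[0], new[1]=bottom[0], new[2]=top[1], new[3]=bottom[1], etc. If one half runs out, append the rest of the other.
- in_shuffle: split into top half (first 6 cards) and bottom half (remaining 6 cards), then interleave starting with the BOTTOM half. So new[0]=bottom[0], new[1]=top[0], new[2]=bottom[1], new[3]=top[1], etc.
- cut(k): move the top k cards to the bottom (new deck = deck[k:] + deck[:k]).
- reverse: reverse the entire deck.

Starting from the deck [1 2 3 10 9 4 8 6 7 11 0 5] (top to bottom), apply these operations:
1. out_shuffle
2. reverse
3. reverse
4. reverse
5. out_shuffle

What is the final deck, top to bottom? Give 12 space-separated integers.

Answer: 5 7 4 3 0 6 9 2 11 8 10 1

Derivation:
After op 1 (out_shuffle): [1 8 2 6 3 7 10 11 9 0 4 5]
After op 2 (reverse): [5 4 0 9 11 10 7 3 6 2 8 1]
After op 3 (reverse): [1 8 2 6 3 7 10 11 9 0 4 5]
After op 4 (reverse): [5 4 0 9 11 10 7 3 6 2 8 1]
After op 5 (out_shuffle): [5 7 4 3 0 6 9 2 11 8 10 1]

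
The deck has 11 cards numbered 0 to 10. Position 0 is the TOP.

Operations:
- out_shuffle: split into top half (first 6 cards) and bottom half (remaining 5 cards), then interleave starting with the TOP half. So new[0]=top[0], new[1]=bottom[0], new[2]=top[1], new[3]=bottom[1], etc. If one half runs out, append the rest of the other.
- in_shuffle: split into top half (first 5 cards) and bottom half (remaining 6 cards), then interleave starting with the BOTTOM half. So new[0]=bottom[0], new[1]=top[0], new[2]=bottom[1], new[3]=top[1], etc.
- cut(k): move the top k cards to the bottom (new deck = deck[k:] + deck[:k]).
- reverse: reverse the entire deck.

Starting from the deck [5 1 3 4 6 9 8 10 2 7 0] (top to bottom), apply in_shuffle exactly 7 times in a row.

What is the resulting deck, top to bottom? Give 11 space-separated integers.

Answer: 10 6 1 7 8 4 5 2 9 3 0

Derivation:
After op 1 (in_shuffle): [9 5 8 1 10 3 2 4 7 6 0]
After op 2 (in_shuffle): [3 9 2 5 4 8 7 1 6 10 0]
After op 3 (in_shuffle): [8 3 7 9 1 2 6 5 10 4 0]
After op 4 (in_shuffle): [2 8 6 3 5 7 10 9 4 1 0]
After op 5 (in_shuffle): [7 2 10 8 9 6 4 3 1 5 0]
After op 6 (in_shuffle): [6 7 4 2 3 10 1 8 5 9 0]
After op 7 (in_shuffle): [10 6 1 7 8 4 5 2 9 3 0]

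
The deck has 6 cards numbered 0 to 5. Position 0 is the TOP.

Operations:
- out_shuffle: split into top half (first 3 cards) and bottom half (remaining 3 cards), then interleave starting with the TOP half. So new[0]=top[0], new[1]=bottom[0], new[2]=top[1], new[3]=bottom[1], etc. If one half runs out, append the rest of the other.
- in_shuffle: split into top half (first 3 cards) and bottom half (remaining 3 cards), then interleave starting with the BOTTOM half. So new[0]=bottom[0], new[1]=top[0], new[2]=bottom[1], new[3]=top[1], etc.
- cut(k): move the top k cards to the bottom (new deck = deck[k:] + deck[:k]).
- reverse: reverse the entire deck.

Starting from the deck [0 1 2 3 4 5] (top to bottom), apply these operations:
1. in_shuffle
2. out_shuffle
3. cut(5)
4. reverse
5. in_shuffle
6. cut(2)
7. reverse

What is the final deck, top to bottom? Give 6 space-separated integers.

Answer: 4 1 0 2 5 3

Derivation:
After op 1 (in_shuffle): [3 0 4 1 5 2]
After op 2 (out_shuffle): [3 1 0 5 4 2]
After op 3 (cut(5)): [2 3 1 0 5 4]
After op 4 (reverse): [4 5 0 1 3 2]
After op 5 (in_shuffle): [1 4 3 5 2 0]
After op 6 (cut(2)): [3 5 2 0 1 4]
After op 7 (reverse): [4 1 0 2 5 3]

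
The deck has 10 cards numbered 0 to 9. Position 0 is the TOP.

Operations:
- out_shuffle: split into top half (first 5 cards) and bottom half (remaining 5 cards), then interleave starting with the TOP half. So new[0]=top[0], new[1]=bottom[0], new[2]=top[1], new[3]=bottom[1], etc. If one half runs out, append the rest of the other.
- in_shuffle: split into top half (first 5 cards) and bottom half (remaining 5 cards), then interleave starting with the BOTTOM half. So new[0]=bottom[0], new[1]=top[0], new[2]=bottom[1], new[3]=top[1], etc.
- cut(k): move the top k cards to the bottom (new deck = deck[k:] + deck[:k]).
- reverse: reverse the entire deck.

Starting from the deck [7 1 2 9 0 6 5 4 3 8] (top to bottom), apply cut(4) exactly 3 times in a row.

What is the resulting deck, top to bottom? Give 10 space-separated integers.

After op 1 (cut(4)): [0 6 5 4 3 8 7 1 2 9]
After op 2 (cut(4)): [3 8 7 1 2 9 0 6 5 4]
After op 3 (cut(4)): [2 9 0 6 5 4 3 8 7 1]

Answer: 2 9 0 6 5 4 3 8 7 1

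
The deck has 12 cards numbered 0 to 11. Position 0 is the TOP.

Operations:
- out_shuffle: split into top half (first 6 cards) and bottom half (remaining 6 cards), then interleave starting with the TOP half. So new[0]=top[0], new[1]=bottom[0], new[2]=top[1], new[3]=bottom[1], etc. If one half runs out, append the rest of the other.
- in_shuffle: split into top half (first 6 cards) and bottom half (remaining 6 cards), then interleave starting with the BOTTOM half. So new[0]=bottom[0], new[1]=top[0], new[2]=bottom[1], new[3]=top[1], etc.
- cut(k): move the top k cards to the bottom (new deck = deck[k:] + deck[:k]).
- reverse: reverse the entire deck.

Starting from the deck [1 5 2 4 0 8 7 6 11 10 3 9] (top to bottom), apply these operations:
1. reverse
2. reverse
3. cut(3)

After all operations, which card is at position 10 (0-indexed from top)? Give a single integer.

Answer: 5

Derivation:
After op 1 (reverse): [9 3 10 11 6 7 8 0 4 2 5 1]
After op 2 (reverse): [1 5 2 4 0 8 7 6 11 10 3 9]
After op 3 (cut(3)): [4 0 8 7 6 11 10 3 9 1 5 2]
Position 10: card 5.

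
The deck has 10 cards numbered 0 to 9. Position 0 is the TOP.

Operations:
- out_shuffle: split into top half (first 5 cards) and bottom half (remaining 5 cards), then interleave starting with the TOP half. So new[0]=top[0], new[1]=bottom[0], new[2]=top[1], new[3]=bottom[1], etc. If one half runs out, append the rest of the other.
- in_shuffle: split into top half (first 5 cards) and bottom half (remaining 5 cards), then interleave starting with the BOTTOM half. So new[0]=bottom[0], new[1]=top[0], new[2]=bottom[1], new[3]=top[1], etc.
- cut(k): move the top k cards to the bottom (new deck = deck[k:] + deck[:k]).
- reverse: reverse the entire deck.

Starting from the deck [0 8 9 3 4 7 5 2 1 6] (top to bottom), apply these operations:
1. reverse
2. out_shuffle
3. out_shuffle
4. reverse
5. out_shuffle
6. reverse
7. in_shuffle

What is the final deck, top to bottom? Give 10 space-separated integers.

Answer: 7 6 5 8 2 9 1 3 0 4

Derivation:
After op 1 (reverse): [6 1 2 5 7 4 3 9 8 0]
After op 2 (out_shuffle): [6 4 1 3 2 9 5 8 7 0]
After op 3 (out_shuffle): [6 9 4 5 1 8 3 7 2 0]
After op 4 (reverse): [0 2 7 3 8 1 5 4 9 6]
After op 5 (out_shuffle): [0 1 2 5 7 4 3 9 8 6]
After op 6 (reverse): [6 8 9 3 4 7 5 2 1 0]
After op 7 (in_shuffle): [7 6 5 8 2 9 1 3 0 4]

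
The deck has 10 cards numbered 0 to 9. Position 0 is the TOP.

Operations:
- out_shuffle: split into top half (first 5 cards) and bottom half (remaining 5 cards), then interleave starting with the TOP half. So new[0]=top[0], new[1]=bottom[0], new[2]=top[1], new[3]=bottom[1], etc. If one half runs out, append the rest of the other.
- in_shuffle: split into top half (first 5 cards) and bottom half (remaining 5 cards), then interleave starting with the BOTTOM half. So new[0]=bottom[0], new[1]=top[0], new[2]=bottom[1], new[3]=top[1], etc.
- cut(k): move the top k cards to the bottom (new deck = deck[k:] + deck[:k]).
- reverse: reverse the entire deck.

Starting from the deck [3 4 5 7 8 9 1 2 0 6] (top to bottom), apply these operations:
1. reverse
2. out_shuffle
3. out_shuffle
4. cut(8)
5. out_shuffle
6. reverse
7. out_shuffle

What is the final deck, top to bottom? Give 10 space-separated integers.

Answer: 9 6 8 0 7 3 5 1 4 2

Derivation:
After op 1 (reverse): [6 0 2 1 9 8 7 5 4 3]
After op 2 (out_shuffle): [6 8 0 7 2 5 1 4 9 3]
After op 3 (out_shuffle): [6 5 8 1 0 4 7 9 2 3]
After op 4 (cut(8)): [2 3 6 5 8 1 0 4 7 9]
After op 5 (out_shuffle): [2 1 3 0 6 4 5 7 8 9]
After op 6 (reverse): [9 8 7 5 4 6 0 3 1 2]
After op 7 (out_shuffle): [9 6 8 0 7 3 5 1 4 2]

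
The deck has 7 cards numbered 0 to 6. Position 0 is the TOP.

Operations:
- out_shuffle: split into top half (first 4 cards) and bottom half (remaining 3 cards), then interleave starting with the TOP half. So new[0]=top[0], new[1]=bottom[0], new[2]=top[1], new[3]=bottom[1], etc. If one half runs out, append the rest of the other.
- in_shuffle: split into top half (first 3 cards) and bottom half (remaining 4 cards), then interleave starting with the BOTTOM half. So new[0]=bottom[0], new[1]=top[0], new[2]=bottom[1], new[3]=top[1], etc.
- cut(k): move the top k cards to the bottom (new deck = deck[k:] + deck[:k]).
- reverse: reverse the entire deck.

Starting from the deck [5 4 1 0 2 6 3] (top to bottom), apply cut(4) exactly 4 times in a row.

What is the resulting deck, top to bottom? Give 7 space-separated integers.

After op 1 (cut(4)): [2 6 3 5 4 1 0]
After op 2 (cut(4)): [4 1 0 2 6 3 5]
After op 3 (cut(4)): [6 3 5 4 1 0 2]
After op 4 (cut(4)): [1 0 2 6 3 5 4]

Answer: 1 0 2 6 3 5 4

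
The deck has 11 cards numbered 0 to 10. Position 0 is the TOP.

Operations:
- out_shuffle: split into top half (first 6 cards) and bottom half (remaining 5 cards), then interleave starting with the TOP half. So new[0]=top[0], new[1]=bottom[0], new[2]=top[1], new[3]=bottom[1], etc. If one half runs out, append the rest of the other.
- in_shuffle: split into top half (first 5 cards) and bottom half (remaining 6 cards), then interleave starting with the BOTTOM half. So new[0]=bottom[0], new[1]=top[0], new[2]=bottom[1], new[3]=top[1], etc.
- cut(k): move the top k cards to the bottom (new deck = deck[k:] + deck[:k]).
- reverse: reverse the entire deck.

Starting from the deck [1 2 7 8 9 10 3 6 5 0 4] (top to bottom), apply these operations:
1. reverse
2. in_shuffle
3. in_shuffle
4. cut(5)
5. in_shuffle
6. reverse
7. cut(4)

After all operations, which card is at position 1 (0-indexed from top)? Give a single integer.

Answer: 0

Derivation:
After op 1 (reverse): [4 0 5 6 3 10 9 8 7 2 1]
After op 2 (in_shuffle): [10 4 9 0 8 5 7 6 2 3 1]
After op 3 (in_shuffle): [5 10 7 4 6 9 2 0 3 8 1]
After op 4 (cut(5)): [9 2 0 3 8 1 5 10 7 4 6]
After op 5 (in_shuffle): [1 9 5 2 10 0 7 3 4 8 6]
After op 6 (reverse): [6 8 4 3 7 0 10 2 5 9 1]
After op 7 (cut(4)): [7 0 10 2 5 9 1 6 8 4 3]
Position 1: card 0.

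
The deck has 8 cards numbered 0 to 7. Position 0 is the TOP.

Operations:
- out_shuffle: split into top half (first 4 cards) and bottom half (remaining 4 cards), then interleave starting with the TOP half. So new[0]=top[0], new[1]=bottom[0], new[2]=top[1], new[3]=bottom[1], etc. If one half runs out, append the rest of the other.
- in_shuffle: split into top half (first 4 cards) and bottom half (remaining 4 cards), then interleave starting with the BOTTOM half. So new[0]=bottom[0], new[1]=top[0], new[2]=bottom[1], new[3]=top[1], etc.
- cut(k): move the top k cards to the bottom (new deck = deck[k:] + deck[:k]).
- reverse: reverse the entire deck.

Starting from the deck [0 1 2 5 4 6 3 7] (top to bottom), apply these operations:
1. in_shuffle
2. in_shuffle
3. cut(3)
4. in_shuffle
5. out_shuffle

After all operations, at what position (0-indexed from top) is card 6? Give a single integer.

Answer: 3

Derivation:
After op 1 (in_shuffle): [4 0 6 1 3 2 7 5]
After op 2 (in_shuffle): [3 4 2 0 7 6 5 1]
After op 3 (cut(3)): [0 7 6 5 1 3 4 2]
After op 4 (in_shuffle): [1 0 3 7 4 6 2 5]
After op 5 (out_shuffle): [1 4 0 6 3 2 7 5]
Card 6 is at position 3.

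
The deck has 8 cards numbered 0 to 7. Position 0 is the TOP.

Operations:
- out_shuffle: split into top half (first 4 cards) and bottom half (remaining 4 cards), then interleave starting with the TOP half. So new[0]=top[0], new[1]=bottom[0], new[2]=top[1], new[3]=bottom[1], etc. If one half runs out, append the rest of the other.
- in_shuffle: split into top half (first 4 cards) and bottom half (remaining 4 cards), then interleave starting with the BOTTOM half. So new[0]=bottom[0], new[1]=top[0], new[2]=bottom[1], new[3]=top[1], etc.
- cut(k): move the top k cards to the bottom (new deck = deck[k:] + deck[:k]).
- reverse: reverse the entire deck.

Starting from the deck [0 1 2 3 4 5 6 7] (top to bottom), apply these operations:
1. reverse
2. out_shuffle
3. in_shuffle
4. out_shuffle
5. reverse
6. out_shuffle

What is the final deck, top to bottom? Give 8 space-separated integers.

Answer: 2 6 3 7 0 4 1 5

Derivation:
After op 1 (reverse): [7 6 5 4 3 2 1 0]
After op 2 (out_shuffle): [7 3 6 2 5 1 4 0]
After op 3 (in_shuffle): [5 7 1 3 4 6 0 2]
After op 4 (out_shuffle): [5 4 7 6 1 0 3 2]
After op 5 (reverse): [2 3 0 1 6 7 4 5]
After op 6 (out_shuffle): [2 6 3 7 0 4 1 5]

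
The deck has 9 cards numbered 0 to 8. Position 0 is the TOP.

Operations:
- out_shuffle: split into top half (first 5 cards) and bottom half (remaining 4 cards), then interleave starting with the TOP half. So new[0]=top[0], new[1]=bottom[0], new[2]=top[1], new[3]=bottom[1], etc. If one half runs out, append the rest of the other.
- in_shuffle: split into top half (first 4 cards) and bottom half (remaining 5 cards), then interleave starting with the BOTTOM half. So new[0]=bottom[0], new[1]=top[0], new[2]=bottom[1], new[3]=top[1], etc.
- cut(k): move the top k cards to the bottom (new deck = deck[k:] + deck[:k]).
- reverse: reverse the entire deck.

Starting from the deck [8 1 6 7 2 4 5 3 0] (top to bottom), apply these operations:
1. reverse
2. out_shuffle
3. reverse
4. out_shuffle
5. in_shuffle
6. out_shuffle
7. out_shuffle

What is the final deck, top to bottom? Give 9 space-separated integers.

After op 1 (reverse): [0 3 5 4 2 7 6 1 8]
After op 2 (out_shuffle): [0 7 3 6 5 1 4 8 2]
After op 3 (reverse): [2 8 4 1 5 6 3 7 0]
After op 4 (out_shuffle): [2 6 8 3 4 7 1 0 5]
After op 5 (in_shuffle): [4 2 7 6 1 8 0 3 5]
After op 6 (out_shuffle): [4 8 2 0 7 3 6 5 1]
After op 7 (out_shuffle): [4 3 8 6 2 5 0 1 7]

Answer: 4 3 8 6 2 5 0 1 7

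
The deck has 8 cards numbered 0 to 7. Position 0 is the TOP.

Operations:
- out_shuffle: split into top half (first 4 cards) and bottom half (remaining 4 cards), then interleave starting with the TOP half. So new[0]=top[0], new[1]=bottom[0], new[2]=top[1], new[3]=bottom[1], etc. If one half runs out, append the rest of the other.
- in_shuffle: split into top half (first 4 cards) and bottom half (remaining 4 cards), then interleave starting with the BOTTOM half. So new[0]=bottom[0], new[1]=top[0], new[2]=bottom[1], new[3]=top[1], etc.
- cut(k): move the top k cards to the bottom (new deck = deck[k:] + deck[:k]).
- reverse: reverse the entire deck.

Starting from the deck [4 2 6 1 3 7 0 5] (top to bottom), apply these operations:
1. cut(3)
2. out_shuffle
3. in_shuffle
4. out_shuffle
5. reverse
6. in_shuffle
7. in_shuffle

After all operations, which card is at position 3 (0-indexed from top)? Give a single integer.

Answer: 4

Derivation:
After op 1 (cut(3)): [1 3 7 0 5 4 2 6]
After op 2 (out_shuffle): [1 5 3 4 7 2 0 6]
After op 3 (in_shuffle): [7 1 2 5 0 3 6 4]
After op 4 (out_shuffle): [7 0 1 3 2 6 5 4]
After op 5 (reverse): [4 5 6 2 3 1 0 7]
After op 6 (in_shuffle): [3 4 1 5 0 6 7 2]
After op 7 (in_shuffle): [0 3 6 4 7 1 2 5]
Position 3: card 4.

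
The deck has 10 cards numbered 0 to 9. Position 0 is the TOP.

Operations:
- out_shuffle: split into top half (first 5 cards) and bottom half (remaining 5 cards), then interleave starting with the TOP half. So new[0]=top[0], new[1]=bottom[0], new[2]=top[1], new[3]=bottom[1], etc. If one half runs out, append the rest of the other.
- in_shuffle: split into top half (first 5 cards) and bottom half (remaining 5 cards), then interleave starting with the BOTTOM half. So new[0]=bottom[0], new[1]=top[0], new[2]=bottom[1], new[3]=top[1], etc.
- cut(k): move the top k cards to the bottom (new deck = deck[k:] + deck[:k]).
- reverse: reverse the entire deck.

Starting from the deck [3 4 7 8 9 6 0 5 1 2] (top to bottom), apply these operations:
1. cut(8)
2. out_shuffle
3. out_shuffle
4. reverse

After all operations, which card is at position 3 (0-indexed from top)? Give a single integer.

After op 1 (cut(8)): [1 2 3 4 7 8 9 6 0 5]
After op 2 (out_shuffle): [1 8 2 9 3 6 4 0 7 5]
After op 3 (out_shuffle): [1 6 8 4 2 0 9 7 3 5]
After op 4 (reverse): [5 3 7 9 0 2 4 8 6 1]
Position 3: card 9.

Answer: 9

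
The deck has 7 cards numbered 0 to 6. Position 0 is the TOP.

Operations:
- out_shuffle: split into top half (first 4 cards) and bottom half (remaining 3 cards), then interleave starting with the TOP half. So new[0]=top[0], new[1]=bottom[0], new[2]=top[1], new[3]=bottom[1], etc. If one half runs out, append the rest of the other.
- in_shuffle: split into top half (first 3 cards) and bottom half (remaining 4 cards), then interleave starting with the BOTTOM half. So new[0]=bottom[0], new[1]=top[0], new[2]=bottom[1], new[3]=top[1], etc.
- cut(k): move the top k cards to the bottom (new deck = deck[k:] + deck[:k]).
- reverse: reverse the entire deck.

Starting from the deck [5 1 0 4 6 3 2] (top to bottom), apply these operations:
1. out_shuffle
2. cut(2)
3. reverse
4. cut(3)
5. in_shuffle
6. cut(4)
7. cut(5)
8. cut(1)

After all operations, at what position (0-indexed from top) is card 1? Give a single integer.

After op 1 (out_shuffle): [5 6 1 3 0 2 4]
After op 2 (cut(2)): [1 3 0 2 4 5 6]
After op 3 (reverse): [6 5 4 2 0 3 1]
After op 4 (cut(3)): [2 0 3 1 6 5 4]
After op 5 (in_shuffle): [1 2 6 0 5 3 4]
After op 6 (cut(4)): [5 3 4 1 2 6 0]
After op 7 (cut(5)): [6 0 5 3 4 1 2]
After op 8 (cut(1)): [0 5 3 4 1 2 6]
Card 1 is at position 4.

Answer: 4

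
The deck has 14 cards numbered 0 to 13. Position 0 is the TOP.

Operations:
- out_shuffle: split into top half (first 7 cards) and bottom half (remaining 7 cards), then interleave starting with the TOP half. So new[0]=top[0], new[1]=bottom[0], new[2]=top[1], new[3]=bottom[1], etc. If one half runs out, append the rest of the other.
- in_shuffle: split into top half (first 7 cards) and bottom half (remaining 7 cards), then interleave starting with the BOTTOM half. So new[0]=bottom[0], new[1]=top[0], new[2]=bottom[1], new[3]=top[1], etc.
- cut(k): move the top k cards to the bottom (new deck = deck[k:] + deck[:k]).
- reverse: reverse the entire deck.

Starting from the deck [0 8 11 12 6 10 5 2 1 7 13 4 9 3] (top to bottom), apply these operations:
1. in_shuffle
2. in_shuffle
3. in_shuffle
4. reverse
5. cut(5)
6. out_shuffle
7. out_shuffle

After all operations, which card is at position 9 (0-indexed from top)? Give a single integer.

Answer: 5

Derivation:
After op 1 (in_shuffle): [2 0 1 8 7 11 13 12 4 6 9 10 3 5]
After op 2 (in_shuffle): [12 2 4 0 6 1 9 8 10 7 3 11 5 13]
After op 3 (in_shuffle): [8 12 10 2 7 4 3 0 11 6 5 1 13 9]
After op 4 (reverse): [9 13 1 5 6 11 0 3 4 7 2 10 12 8]
After op 5 (cut(5)): [11 0 3 4 7 2 10 12 8 9 13 1 5 6]
After op 6 (out_shuffle): [11 12 0 8 3 9 4 13 7 1 2 5 10 6]
After op 7 (out_shuffle): [11 13 12 7 0 1 8 2 3 5 9 10 4 6]
Position 9: card 5.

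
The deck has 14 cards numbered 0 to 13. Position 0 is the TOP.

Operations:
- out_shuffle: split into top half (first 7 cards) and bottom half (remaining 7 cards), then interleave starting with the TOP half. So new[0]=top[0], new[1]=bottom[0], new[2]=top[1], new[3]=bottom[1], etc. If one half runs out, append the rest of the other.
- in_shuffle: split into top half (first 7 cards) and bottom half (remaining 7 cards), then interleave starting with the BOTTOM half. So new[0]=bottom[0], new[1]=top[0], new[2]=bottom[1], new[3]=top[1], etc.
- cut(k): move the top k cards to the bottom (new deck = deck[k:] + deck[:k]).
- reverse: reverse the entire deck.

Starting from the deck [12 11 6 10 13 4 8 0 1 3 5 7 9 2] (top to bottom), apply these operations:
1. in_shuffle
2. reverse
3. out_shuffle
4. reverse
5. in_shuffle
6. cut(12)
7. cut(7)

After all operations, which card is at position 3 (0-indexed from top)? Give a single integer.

Answer: 2

Derivation:
After op 1 (in_shuffle): [0 12 1 11 3 6 5 10 7 13 9 4 2 8]
After op 2 (reverse): [8 2 4 9 13 7 10 5 6 3 11 1 12 0]
After op 3 (out_shuffle): [8 5 2 6 4 3 9 11 13 1 7 12 10 0]
After op 4 (reverse): [0 10 12 7 1 13 11 9 3 4 6 2 5 8]
After op 5 (in_shuffle): [9 0 3 10 4 12 6 7 2 1 5 13 8 11]
After op 6 (cut(12)): [8 11 9 0 3 10 4 12 6 7 2 1 5 13]
After op 7 (cut(7)): [12 6 7 2 1 5 13 8 11 9 0 3 10 4]
Position 3: card 2.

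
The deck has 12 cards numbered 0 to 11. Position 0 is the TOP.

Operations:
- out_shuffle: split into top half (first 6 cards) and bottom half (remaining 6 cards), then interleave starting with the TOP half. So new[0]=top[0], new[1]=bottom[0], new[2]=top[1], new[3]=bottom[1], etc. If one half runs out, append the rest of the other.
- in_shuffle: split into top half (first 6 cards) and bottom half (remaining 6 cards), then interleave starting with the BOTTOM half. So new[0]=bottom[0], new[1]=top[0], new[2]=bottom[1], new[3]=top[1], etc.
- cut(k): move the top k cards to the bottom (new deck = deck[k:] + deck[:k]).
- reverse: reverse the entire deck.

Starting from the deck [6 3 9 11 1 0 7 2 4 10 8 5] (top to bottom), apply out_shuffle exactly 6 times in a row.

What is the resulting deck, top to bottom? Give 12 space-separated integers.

Answer: 6 0 8 1 10 11 4 9 2 3 7 5

Derivation:
After op 1 (out_shuffle): [6 7 3 2 9 4 11 10 1 8 0 5]
After op 2 (out_shuffle): [6 11 7 10 3 1 2 8 9 0 4 5]
After op 3 (out_shuffle): [6 2 11 8 7 9 10 0 3 4 1 5]
After op 4 (out_shuffle): [6 10 2 0 11 3 8 4 7 1 9 5]
After op 5 (out_shuffle): [6 8 10 4 2 7 0 1 11 9 3 5]
After op 6 (out_shuffle): [6 0 8 1 10 11 4 9 2 3 7 5]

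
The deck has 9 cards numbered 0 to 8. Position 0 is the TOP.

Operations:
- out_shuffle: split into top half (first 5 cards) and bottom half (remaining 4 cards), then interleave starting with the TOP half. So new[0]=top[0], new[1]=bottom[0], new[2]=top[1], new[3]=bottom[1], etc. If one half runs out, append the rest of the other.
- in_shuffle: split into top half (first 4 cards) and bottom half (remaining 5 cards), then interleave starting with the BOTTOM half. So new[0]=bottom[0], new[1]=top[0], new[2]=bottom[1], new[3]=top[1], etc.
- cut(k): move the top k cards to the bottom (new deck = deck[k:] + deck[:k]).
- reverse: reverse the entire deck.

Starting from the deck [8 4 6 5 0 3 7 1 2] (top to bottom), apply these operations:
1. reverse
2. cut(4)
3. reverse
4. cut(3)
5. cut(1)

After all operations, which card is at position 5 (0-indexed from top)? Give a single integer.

After op 1 (reverse): [2 1 7 3 0 5 6 4 8]
After op 2 (cut(4)): [0 5 6 4 8 2 1 7 3]
After op 3 (reverse): [3 7 1 2 8 4 6 5 0]
After op 4 (cut(3)): [2 8 4 6 5 0 3 7 1]
After op 5 (cut(1)): [8 4 6 5 0 3 7 1 2]
Position 5: card 3.

Answer: 3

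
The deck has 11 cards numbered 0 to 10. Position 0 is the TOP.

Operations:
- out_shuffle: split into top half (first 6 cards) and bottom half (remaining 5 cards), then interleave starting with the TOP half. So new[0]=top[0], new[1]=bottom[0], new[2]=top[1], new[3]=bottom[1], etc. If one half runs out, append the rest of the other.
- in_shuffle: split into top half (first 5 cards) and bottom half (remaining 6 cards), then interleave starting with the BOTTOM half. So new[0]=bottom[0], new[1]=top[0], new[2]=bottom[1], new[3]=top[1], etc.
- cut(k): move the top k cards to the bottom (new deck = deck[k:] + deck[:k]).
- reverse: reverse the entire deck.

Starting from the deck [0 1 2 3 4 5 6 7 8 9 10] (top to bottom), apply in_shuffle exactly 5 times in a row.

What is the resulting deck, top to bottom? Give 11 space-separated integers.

Answer: 9 8 7 6 5 4 3 2 1 0 10

Derivation:
After op 1 (in_shuffle): [5 0 6 1 7 2 8 3 9 4 10]
After op 2 (in_shuffle): [2 5 8 0 3 6 9 1 4 7 10]
After op 3 (in_shuffle): [6 2 9 5 1 8 4 0 7 3 10]
After op 4 (in_shuffle): [8 6 4 2 0 9 7 5 3 1 10]
After op 5 (in_shuffle): [9 8 7 6 5 4 3 2 1 0 10]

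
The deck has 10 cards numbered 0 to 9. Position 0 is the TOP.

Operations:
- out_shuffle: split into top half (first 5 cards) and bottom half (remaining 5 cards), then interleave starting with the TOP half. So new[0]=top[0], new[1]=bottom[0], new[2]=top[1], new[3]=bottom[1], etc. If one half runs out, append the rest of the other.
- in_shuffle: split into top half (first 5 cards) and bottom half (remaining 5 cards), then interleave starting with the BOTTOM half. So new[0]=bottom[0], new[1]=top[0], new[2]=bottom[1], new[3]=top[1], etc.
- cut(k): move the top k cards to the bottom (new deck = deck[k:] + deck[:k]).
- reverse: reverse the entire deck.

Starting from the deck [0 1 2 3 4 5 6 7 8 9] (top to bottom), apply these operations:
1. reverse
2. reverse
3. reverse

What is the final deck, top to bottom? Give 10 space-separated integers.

After op 1 (reverse): [9 8 7 6 5 4 3 2 1 0]
After op 2 (reverse): [0 1 2 3 4 5 6 7 8 9]
After op 3 (reverse): [9 8 7 6 5 4 3 2 1 0]

Answer: 9 8 7 6 5 4 3 2 1 0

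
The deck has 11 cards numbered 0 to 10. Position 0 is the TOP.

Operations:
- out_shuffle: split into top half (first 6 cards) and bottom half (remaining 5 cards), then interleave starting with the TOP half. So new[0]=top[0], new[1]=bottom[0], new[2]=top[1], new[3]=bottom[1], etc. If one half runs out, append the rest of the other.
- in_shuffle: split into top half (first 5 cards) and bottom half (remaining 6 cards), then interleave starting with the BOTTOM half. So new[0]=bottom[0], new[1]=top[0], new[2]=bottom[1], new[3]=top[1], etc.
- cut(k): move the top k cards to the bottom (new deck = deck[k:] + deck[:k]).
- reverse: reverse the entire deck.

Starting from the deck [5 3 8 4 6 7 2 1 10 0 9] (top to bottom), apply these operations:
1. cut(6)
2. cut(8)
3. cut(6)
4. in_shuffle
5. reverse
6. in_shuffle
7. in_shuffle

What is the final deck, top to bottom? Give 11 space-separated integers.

After op 1 (cut(6)): [2 1 10 0 9 5 3 8 4 6 7]
After op 2 (cut(8)): [4 6 7 2 1 10 0 9 5 3 8]
After op 3 (cut(6)): [0 9 5 3 8 4 6 7 2 1 10]
After op 4 (in_shuffle): [4 0 6 9 7 5 2 3 1 8 10]
After op 5 (reverse): [10 8 1 3 2 5 7 9 6 0 4]
After op 6 (in_shuffle): [5 10 7 8 9 1 6 3 0 2 4]
After op 7 (in_shuffle): [1 5 6 10 3 7 0 8 2 9 4]

Answer: 1 5 6 10 3 7 0 8 2 9 4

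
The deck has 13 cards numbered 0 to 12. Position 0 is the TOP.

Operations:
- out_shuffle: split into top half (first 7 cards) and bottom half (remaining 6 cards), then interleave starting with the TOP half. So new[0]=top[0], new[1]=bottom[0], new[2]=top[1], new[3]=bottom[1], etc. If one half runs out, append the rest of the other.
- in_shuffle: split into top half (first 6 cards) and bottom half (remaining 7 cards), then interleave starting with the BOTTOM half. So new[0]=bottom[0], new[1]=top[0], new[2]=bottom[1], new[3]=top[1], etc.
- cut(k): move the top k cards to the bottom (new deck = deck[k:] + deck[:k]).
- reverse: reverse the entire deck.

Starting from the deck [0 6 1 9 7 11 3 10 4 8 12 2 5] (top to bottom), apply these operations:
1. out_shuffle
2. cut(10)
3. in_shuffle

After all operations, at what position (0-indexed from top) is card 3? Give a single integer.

Answer: 5

Derivation:
After op 1 (out_shuffle): [0 10 6 4 1 8 9 12 7 2 11 5 3]
After op 2 (cut(10)): [11 5 3 0 10 6 4 1 8 9 12 7 2]
After op 3 (in_shuffle): [4 11 1 5 8 3 9 0 12 10 7 6 2]
Card 3 is at position 5.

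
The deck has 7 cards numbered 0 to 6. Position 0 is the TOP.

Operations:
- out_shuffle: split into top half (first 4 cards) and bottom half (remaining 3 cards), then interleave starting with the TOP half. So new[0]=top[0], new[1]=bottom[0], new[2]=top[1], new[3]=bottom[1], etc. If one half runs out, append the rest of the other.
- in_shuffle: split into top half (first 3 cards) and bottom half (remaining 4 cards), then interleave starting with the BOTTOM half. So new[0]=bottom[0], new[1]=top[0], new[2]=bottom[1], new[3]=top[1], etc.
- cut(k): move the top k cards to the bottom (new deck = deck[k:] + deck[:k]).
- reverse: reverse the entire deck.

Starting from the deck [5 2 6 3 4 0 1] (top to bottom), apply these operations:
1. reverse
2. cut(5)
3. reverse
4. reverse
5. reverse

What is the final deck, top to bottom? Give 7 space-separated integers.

After op 1 (reverse): [1 0 4 3 6 2 5]
After op 2 (cut(5)): [2 5 1 0 4 3 6]
After op 3 (reverse): [6 3 4 0 1 5 2]
After op 4 (reverse): [2 5 1 0 4 3 6]
After op 5 (reverse): [6 3 4 0 1 5 2]

Answer: 6 3 4 0 1 5 2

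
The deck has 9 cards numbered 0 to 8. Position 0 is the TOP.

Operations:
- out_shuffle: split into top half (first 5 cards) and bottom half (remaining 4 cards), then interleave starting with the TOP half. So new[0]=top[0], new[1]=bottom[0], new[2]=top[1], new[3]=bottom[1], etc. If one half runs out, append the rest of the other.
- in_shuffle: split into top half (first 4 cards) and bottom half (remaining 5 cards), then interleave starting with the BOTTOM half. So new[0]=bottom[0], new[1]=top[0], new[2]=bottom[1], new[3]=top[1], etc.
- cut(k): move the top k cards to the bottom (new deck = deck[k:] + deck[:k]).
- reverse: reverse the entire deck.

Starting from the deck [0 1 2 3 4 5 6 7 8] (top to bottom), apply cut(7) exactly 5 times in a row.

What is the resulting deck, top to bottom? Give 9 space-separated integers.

Answer: 8 0 1 2 3 4 5 6 7

Derivation:
After op 1 (cut(7)): [7 8 0 1 2 3 4 5 6]
After op 2 (cut(7)): [5 6 7 8 0 1 2 3 4]
After op 3 (cut(7)): [3 4 5 6 7 8 0 1 2]
After op 4 (cut(7)): [1 2 3 4 5 6 7 8 0]
After op 5 (cut(7)): [8 0 1 2 3 4 5 6 7]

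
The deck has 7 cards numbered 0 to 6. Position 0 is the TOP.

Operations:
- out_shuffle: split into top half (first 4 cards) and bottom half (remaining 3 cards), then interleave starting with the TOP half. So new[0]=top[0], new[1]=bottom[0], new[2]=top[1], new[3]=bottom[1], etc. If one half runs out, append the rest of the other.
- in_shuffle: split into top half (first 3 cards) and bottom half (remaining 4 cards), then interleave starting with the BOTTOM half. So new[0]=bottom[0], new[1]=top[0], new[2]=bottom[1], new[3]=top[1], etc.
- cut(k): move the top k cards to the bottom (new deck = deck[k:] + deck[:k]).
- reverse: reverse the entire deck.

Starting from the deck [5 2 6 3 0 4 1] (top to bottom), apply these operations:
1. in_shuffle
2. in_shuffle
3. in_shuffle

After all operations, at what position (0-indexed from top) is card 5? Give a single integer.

After op 1 (in_shuffle): [3 5 0 2 4 6 1]
After op 2 (in_shuffle): [2 3 4 5 6 0 1]
After op 3 (in_shuffle): [5 2 6 3 0 4 1]
Card 5 is at position 0.

Answer: 0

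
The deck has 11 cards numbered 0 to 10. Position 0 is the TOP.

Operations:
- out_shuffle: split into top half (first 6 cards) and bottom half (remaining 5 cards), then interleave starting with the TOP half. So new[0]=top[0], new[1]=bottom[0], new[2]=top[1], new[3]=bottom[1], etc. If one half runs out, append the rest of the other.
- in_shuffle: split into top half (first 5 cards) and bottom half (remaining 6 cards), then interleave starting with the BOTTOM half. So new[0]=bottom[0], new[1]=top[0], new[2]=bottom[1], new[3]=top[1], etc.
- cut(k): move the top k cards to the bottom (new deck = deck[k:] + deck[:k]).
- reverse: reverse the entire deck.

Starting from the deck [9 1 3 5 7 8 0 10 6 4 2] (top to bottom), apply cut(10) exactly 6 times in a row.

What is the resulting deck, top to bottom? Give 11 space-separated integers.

Answer: 8 0 10 6 4 2 9 1 3 5 7

Derivation:
After op 1 (cut(10)): [2 9 1 3 5 7 8 0 10 6 4]
After op 2 (cut(10)): [4 2 9 1 3 5 7 8 0 10 6]
After op 3 (cut(10)): [6 4 2 9 1 3 5 7 8 0 10]
After op 4 (cut(10)): [10 6 4 2 9 1 3 5 7 8 0]
After op 5 (cut(10)): [0 10 6 4 2 9 1 3 5 7 8]
After op 6 (cut(10)): [8 0 10 6 4 2 9 1 3 5 7]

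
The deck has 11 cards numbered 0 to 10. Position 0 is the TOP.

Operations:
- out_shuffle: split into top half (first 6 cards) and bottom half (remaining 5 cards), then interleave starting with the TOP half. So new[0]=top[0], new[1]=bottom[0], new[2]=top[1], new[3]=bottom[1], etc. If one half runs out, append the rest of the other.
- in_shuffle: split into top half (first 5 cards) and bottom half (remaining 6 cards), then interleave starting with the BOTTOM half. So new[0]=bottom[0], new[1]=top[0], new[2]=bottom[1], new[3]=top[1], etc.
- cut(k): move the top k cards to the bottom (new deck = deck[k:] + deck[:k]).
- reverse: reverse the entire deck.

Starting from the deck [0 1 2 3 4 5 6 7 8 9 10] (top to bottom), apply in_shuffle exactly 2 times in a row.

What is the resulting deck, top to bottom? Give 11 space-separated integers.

Answer: 2 5 8 0 3 6 9 1 4 7 10

Derivation:
After op 1 (in_shuffle): [5 0 6 1 7 2 8 3 9 4 10]
After op 2 (in_shuffle): [2 5 8 0 3 6 9 1 4 7 10]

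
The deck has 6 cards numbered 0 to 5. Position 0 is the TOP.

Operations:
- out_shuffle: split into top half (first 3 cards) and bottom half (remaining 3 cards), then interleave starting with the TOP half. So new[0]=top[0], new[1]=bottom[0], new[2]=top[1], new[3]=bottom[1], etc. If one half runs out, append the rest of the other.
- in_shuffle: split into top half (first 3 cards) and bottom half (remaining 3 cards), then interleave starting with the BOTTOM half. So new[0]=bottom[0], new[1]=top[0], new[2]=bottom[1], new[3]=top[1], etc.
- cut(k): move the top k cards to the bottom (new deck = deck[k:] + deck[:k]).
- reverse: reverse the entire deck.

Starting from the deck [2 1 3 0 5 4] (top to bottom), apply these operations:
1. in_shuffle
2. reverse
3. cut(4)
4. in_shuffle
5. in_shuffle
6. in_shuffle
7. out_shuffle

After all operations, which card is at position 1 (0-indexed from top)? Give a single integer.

After op 1 (in_shuffle): [0 2 5 1 4 3]
After op 2 (reverse): [3 4 1 5 2 0]
After op 3 (cut(4)): [2 0 3 4 1 5]
After op 4 (in_shuffle): [4 2 1 0 5 3]
After op 5 (in_shuffle): [0 4 5 2 3 1]
After op 6 (in_shuffle): [2 0 3 4 1 5]
After op 7 (out_shuffle): [2 4 0 1 3 5]
Position 1: card 4.

Answer: 4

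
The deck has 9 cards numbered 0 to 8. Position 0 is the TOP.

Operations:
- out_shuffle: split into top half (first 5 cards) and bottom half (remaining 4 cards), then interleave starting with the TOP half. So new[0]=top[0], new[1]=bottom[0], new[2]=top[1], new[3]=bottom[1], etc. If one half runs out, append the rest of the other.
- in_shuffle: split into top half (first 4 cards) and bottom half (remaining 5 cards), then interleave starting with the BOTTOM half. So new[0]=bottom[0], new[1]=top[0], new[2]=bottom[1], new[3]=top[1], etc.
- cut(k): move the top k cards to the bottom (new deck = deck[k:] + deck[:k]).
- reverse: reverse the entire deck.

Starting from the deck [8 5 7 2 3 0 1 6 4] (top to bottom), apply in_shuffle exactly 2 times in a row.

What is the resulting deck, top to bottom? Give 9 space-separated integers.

Answer: 1 3 7 8 6 0 2 5 4

Derivation:
After op 1 (in_shuffle): [3 8 0 5 1 7 6 2 4]
After op 2 (in_shuffle): [1 3 7 8 6 0 2 5 4]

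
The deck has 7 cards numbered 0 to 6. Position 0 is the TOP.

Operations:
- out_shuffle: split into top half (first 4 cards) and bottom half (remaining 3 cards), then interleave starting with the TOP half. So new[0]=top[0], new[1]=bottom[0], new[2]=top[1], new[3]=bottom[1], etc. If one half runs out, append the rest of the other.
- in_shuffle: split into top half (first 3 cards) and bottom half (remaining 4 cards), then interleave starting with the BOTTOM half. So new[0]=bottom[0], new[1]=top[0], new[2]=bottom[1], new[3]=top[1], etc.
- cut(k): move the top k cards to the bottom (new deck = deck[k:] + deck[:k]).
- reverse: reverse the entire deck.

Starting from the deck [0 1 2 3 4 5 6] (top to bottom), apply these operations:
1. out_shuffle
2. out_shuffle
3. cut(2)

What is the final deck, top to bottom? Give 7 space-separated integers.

Answer: 4 6 1 3 5 0 2

Derivation:
After op 1 (out_shuffle): [0 4 1 5 2 6 3]
After op 2 (out_shuffle): [0 2 4 6 1 3 5]
After op 3 (cut(2)): [4 6 1 3 5 0 2]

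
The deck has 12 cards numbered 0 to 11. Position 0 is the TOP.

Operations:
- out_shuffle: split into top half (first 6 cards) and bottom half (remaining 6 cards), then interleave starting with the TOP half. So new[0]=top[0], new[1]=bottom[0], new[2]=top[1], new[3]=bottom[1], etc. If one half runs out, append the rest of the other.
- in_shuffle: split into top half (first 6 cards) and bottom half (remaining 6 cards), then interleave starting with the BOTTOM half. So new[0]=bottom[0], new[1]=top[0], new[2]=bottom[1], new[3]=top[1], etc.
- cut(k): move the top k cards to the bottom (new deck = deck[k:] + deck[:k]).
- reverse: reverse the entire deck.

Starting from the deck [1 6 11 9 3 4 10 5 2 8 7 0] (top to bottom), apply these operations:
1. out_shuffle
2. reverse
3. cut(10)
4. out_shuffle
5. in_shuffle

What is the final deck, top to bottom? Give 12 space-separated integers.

After op 1 (out_shuffle): [1 10 6 5 11 2 9 8 3 7 4 0]
After op 2 (reverse): [0 4 7 3 8 9 2 11 5 6 10 1]
After op 3 (cut(10)): [10 1 0 4 7 3 8 9 2 11 5 6]
After op 4 (out_shuffle): [10 8 1 9 0 2 4 11 7 5 3 6]
After op 5 (in_shuffle): [4 10 11 8 7 1 5 9 3 0 6 2]

Answer: 4 10 11 8 7 1 5 9 3 0 6 2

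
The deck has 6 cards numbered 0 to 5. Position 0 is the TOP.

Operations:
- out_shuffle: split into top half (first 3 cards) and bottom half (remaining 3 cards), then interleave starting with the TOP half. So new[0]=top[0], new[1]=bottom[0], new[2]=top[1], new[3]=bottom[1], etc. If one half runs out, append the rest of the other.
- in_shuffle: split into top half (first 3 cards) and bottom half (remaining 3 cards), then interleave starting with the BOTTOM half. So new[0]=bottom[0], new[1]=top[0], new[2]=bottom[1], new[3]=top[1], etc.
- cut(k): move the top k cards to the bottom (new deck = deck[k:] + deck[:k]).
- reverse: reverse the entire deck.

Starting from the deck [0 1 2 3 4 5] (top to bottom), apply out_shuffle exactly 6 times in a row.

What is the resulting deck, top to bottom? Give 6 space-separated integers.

Answer: 0 4 3 2 1 5

Derivation:
After op 1 (out_shuffle): [0 3 1 4 2 5]
After op 2 (out_shuffle): [0 4 3 2 1 5]
After op 3 (out_shuffle): [0 2 4 1 3 5]
After op 4 (out_shuffle): [0 1 2 3 4 5]
After op 5 (out_shuffle): [0 3 1 4 2 5]
After op 6 (out_shuffle): [0 4 3 2 1 5]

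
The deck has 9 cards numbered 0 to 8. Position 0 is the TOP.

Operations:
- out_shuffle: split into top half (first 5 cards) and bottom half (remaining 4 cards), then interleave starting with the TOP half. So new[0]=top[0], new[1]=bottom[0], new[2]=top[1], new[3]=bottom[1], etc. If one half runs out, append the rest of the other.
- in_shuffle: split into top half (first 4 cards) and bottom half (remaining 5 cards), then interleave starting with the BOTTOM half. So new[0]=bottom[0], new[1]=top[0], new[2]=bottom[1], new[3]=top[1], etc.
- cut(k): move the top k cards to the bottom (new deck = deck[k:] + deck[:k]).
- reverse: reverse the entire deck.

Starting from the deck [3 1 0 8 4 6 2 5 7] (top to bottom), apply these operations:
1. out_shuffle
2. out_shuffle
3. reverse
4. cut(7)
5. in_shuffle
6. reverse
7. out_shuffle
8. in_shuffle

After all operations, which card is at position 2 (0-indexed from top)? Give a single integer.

Answer: 5

Derivation:
After op 1 (out_shuffle): [3 6 1 2 0 5 8 7 4]
After op 2 (out_shuffle): [3 5 6 8 1 7 2 4 0]
After op 3 (reverse): [0 4 2 7 1 8 6 5 3]
After op 4 (cut(7)): [5 3 0 4 2 7 1 8 6]
After op 5 (in_shuffle): [2 5 7 3 1 0 8 4 6]
After op 6 (reverse): [6 4 8 0 1 3 7 5 2]
After op 7 (out_shuffle): [6 3 4 7 8 5 0 2 1]
After op 8 (in_shuffle): [8 6 5 3 0 4 2 7 1]
Position 2: card 5.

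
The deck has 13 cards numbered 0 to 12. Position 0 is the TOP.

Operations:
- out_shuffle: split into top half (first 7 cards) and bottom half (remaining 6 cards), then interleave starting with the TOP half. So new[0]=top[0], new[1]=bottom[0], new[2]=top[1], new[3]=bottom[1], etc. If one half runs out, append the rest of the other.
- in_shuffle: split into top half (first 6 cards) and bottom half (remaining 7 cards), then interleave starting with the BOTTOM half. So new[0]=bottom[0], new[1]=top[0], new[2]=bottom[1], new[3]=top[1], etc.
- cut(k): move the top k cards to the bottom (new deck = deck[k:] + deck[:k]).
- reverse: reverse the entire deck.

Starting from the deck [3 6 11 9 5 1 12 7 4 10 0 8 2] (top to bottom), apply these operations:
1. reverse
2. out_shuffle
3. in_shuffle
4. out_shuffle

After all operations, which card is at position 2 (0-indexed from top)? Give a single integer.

After op 1 (reverse): [2 8 0 10 4 7 12 1 5 9 11 6 3]
After op 2 (out_shuffle): [2 1 8 5 0 9 10 11 4 6 7 3 12]
After op 3 (in_shuffle): [10 2 11 1 4 8 6 5 7 0 3 9 12]
After op 4 (out_shuffle): [10 5 2 7 11 0 1 3 4 9 8 12 6]
Position 2: card 2.

Answer: 2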